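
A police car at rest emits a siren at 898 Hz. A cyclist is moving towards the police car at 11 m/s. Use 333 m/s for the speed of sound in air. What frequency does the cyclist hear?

Moving observer, stationary source: f' = f · (v + v_o)/v.
f' = 898 × (333 + 11)/333 = 898 × 344/333 ≈ 928 Hz.

928 Hz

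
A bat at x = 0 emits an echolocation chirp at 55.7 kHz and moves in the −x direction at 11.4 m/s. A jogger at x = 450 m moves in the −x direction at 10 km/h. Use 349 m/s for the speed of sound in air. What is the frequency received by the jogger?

54.4 kHz

10 km/h = 2.778 m/s.
The observer lies on the +x side, so the source is heading away from the observer and the observer is heading toward the source.
General Doppler shift: f' = f · (v + v_o)/(v + v_s).
f' = 55.7 × (349 + 2.778)/(349 + 11.4) = 55.7 × 351.78/360.4 ≈ 54.4 kHz.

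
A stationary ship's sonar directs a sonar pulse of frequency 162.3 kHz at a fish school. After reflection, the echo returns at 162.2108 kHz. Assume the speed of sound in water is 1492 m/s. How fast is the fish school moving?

0.41 m/s

Double Doppler shift off a moving reflector: f₂ = f₀ · (v + u)/(v − u) (u > 0 toward emitter).
Rearranging, u = v · (f₂ − f₀)/(f₂ + f₀) = 1492 × -0.0892/324.5108 ≈ -0.41 m/s.
So the fish school is moving at 0.41 m/s away from the emitter.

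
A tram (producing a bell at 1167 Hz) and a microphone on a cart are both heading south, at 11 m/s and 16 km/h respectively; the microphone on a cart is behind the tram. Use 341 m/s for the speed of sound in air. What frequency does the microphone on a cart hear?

1145 Hz

16 km/h = 4.444 m/s.
The microphone on a cart is behind, so the tram is moving away from it while the microphone on a cart is moving toward the tram.
With source receding and observer approaching, f' = f · (v + v_o)/(v + v_s).
f' = 1167 × (341 + 4.444)/(341 + 11) = 1167 × 345.44/352 ≈ 1145 Hz.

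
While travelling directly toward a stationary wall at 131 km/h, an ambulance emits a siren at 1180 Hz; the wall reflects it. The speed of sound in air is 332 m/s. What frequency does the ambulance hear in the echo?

131 km/h = 36.39 m/s.
The wall receives the sound from a moving source: f₁ = f₀ · v/(v − v_e) = 1180 × 332/295.61 ≈ 1325 Hz.
On the return leg the ambulance is a moving observer: f₂ = f₁ · (v + v_e)/v = 1325 × 368.39/332 ≈ 1471 Hz.

1471 Hz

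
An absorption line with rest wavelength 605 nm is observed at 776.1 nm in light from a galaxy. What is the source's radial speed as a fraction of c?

λ'/λ₀ = 1.2828 > 1 (redshift), so the source is receding.
λ'/λ₀ = √((1 + β)/(1 − β)) for a receding source ⇒ β = (r² − 1)/(r² + 1) with r = λ'/λ₀.
β = (1.6456 − 1)/(1.6456 + 1) ≈ 0.244.

0.244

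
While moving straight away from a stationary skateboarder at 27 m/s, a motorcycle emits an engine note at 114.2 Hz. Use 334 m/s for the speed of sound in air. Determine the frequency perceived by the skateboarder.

With the source moving away from a stationary observer, f' = f · v/(v + v_s).
f' = 114.2 × 334/(334 + 27) = 114.2 × 334/361 ≈ 106 Hz.

106 Hz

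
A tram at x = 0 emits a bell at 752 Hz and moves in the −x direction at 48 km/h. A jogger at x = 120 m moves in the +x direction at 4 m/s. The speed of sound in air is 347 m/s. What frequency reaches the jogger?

48 km/h = 13.33 m/s.
The observer lies on the +x side, so the source is heading away from the observer and the observer is heading away from the source.
General Doppler shift: f' = f · (v − v_o)/(v + v_s).
f' = 752 × (347 − 4)/(347 + 13.33) = 752 × 343/360.33 ≈ 716 Hz.

716 Hz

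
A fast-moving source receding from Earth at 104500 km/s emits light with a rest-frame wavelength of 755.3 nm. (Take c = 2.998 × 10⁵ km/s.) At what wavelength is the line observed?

1086.7 nm

β = v/c = 104500/299800 = 0.3486.
Relativistic Doppler for wavelength: λ' = λ₀ · √((1 + β)/(1 − β)).
λ' = 755.3 × √(1.3486/0.6514) = 755.3 × 1.43880 ≈ 1086.7 nm.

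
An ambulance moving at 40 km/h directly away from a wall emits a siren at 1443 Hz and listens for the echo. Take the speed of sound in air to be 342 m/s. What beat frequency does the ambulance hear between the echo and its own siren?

91 Hz

40 km/h = 11.11 m/s.
The wall receives the sound from a moving source: f₁ = f₀ · v/(v + v_e) = 1443 × 342/353.11 ≈ 1397.6 Hz.
On the return leg the ambulance is a moving observer: f₂ = f₁ · (v − v_e)/v = 1397.6 × 330.89/342 ≈ 1352.2 Hz.
Equivalently f₂ = f₀ · (v − v_e)/(v + v_e).
Beat against the emitted tone: |f₂ − f₀| = 2v_e·f₀/(v + v_e) = 2 × 11.11 × 1443/353.11 ≈ 91 Hz.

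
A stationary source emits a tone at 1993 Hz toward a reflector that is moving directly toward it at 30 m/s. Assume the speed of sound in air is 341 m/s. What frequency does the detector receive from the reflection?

2378 Hz

The reflector first receives the wave as a moving observer: f₁ = f₀ · (v + u)/v = 1993 × (341 + 30)/341 ≈ 2168 Hz.
On reflection it acts as a source moving toward the stationary detector: f₂ = f₁ · v/(v − u) = 2168 × 341/311 ≈ 2378 Hz.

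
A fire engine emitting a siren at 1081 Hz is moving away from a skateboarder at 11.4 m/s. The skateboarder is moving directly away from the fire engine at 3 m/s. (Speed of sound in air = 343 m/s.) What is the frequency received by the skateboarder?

1037 Hz

General Doppler shift: f' = f · (v − v_o)/(v + v_s).
f' = 1081 × (343 − 3)/(343 + 11.4) = 1081 × 340/354.4 ≈ 1037 Hz.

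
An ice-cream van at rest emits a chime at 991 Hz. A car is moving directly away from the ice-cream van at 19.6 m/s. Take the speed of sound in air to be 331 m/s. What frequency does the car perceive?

932 Hz

Moving observer, stationary source: f' = f · (v − v_o)/v.
f' = 991 × (331 − 19.6)/331 = 991 × 311.4/331 ≈ 932 Hz.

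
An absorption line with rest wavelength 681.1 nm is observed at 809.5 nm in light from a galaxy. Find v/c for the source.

λ'/λ₀ = 1.1885 > 1 (redshift), so the source is receding.
λ'/λ₀ = √((1 + β)/(1 − β)) for a receding source ⇒ β = (r² − 1)/(r² + 1) with r = λ'/λ₀.
β = (1.4126 − 1)/(1.4126 + 1) ≈ 0.171.

0.171c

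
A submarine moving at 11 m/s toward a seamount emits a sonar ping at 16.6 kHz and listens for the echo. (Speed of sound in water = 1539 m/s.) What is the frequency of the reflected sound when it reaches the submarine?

16.84 kHz

The seamount receives the sound from a moving source: f₁ = f₀ · v/(v − v_e) = 16.6 × 1539/1528 ≈ 16.72 kHz.
On the return leg the submarine is a moving observer: f₂ = f₁ · (v + v_e)/v = 16.72 × 1550/1539 ≈ 16.84 kHz.
Equivalently f₂ = f₀ · (v + v_e)/(v − v_e).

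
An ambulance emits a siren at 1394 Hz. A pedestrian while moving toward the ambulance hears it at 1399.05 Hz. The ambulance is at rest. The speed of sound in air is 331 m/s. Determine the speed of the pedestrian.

1.20 m/s

f' = f · (v + v_o)/v ⇒ v_o = v · |f'/f − 1|.
v_o = 331 × |1399.05/1394 − 1| = 331 × 0.003623 ≈ 1.20 m/s.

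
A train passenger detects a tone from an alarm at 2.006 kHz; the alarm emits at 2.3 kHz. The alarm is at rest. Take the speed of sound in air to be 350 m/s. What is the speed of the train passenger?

f' < f, so the train passenger is receding.
f' = f · (v − v_o)/v ⇒ v_o = v · |f'/f − 1|.
v_o = 350 × |2.006/2.3 − 1| = 350 × 0.1278 ≈ 45 m/s.

45 m/s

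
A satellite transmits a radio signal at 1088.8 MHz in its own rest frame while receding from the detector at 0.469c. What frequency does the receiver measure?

654.6 MHz

Relativistic Doppler for frequency: f' = f₀ · √((1 − β)/(1 + β)).
f' = 1088.8 × √(0.5310/1.4690) = 1088.8 × 0.60122 ≈ 654.6 MHz.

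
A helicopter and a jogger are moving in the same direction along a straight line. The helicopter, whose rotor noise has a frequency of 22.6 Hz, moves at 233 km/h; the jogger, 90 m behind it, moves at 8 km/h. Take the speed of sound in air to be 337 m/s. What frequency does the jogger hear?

233 km/h = 64.72 m/s; 8 km/h = 2.222 m/s.
The jogger is behind, so the helicopter is moving away from it while the jogger is moving toward the helicopter.
General Doppler shift: f' = f · (v + v_o)/(v + v_s).
f' = 22.6 × (337 + 2.222)/(337 + 64.72) = 22.6 × 339.22/401.72 ≈ 19.1 Hz.

19.1 Hz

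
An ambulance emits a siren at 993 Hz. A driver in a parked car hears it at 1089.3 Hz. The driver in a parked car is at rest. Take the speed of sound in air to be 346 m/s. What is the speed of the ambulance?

f' > f, so the ambulance is approaching.
f' = f · v/(v − v_s) ⇒ v_s = v · |1 − f/f'|.
v_s = 346 × |1 − 993/1089.3| = 346 × 0.08841 ≈ 31 m/s.

31 m/s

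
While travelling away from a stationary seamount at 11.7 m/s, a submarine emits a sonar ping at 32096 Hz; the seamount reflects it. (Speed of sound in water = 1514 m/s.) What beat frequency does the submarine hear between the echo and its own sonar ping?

492 Hz

The seamount receives the sound from a moving source: f₁ = f₀ · v/(v + v_e) = 32096 × 1514/1525.7 ≈ 31850 Hz.
On the return leg the submarine is a moving observer: f₂ = f₁ · (v − v_e)/v = 31850 × 1502.3/1514 ≈ 31604 Hz.
Beat against the emitted tone: |f₂ − f₀| = 2v_e·f₀/(v + v_e) = 2 × 11.7 × 32096/1525.7 ≈ 492 Hz.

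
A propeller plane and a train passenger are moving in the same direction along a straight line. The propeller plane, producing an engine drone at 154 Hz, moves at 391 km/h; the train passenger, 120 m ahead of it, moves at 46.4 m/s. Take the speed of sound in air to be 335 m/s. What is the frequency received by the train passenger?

391 km/h = 108.6 m/s.
The train passenger is ahead, so the propeller plane is moving toward it while the train passenger is moving away from the propeller plane.
With source approaching and observer receding, f' = f · (v − v_o)/(v − v_s).
f' = 154 × (335 − 46.4)/(335 − 108.6) = 154 × 288.6/226.39 ≈ 196 Hz.

196 Hz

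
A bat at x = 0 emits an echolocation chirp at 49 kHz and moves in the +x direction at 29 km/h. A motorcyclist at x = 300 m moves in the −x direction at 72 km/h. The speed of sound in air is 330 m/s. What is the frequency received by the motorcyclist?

29 km/h = 8.056 m/s; 72 km/h = 20 m/s.
The observer lies on the +x side, so the source is heading toward the observer and the observer is heading toward the source.
With source approaching and observer approaching, f' = f · (v + v_o)/(v − v_s).
f' = 49 × (330 + 20)/(330 − 8.056) = 49 × 350/321.94 ≈ 53.3 kHz.

53.3 kHz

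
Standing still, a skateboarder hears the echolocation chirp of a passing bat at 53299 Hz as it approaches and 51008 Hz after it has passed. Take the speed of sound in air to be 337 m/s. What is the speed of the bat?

7.4 m/s

f₁/f₂ = (v + v_s)/(v − v_s), so v_s = v · (f₁ − f₂)/(f₁ + f₂).
v_s = 337 × (53299 − 51008)/(53299 + 51008) = 337 × 2291/104307 ≈ 7.4 m/s.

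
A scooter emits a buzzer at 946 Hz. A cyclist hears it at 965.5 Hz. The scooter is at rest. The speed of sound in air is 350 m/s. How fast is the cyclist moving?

f' > f, so the cyclist is approaching.
f' = f · (v + v_o)/v ⇒ v_o = v · |f'/f − 1|.
v_o = 350 × |965.5/946 − 1| = 350 × 0.02061 ≈ 7.2 m/s.

7.2 m/s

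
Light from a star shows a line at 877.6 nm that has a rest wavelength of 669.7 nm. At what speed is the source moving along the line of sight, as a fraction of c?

0.264c

λ'/λ₀ = 1.3104 > 1 (redshift), so the source is receding.
λ'/λ₀ = √((1 + β)/(1 − β)) for a receding source ⇒ β = (r² − 1)/(r² + 1) with r = λ'/λ₀.
β = (1.7172 − 1)/(1.7172 + 1) ≈ 0.264.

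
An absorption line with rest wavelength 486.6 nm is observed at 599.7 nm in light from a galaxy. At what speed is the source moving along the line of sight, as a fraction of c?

0.206

λ'/λ₀ = 1.2324 > 1 (redshift), so the source is receding.
λ'/λ₀ = √((1 + β)/(1 − β)) for a receding source ⇒ β = (r² − 1)/(r² + 1) with r = λ'/λ₀.
β = (1.5189 − 1)/(1.5189 + 1) ≈ 0.206.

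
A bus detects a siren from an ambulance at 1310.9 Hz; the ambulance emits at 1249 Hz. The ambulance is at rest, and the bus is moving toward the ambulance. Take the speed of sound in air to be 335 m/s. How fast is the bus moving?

16.6 m/s

f' = f · (v + v_o)/v ⇒ v_o = v · |f'/f − 1|.
v_o = 335 × |1310.9/1249 − 1| = 335 × 0.04956 ≈ 16.6 m/s.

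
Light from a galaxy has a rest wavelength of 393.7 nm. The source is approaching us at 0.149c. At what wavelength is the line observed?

338.8 nm

Relativistic Doppler for wavelength: λ' = λ₀ · √((1 − β)/(1 + β)).
λ' = 393.7 × √(0.8510/1.1490) = 393.7 × 0.86061 ≈ 338.8 nm.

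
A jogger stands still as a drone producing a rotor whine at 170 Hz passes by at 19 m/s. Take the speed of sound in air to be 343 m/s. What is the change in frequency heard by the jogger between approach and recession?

Approaching: f₁ = f · v/(v − v_s) = 170 × 343/324 ≈ 180.0 Hz.
Receding: f₂ = f · v/(v + v_s) = 170 × 343/362 ≈ 161.1 Hz.
Drop: f₁ − f₂ = 2f·v·v_s/(v² − v_s²) = 2 × 170 × 343 × 19/(343² − 19²) ≈ 18.9 Hz.

18.9 Hz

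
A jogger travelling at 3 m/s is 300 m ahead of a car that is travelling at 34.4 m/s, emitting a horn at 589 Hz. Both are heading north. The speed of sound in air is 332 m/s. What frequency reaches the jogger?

The jogger is ahead, so the car is moving toward it while the jogger is moving away from the car.
Both move, so f' = f · (v − v_o)/(v − v_s).
f' = 589 × (332 − 3)/(332 − 34.4) = 589 × 329/297.6 ≈ 651 Hz.

651 Hz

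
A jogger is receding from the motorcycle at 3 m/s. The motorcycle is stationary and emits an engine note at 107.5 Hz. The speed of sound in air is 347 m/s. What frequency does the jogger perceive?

Only the observer moves, away from the source, so f' = f · (v − v_o)/v.
f' = 107.5 × (347 − 3)/347 = 107.5 × 344/347 ≈ 107 Hz.

107 Hz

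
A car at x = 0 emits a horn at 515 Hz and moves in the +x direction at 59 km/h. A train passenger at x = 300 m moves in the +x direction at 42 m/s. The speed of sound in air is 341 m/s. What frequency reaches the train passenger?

474 Hz

59 km/h = 16.39 m/s.
The observer lies on the +x side, so the source is heading toward the observer and the observer is heading away from the source.
Both move, so f' = f · (v − v_o)/(v − v_s).
f' = 515 × (341 − 42)/(341 − 16.39) = 515 × 299/324.61 ≈ 474 Hz.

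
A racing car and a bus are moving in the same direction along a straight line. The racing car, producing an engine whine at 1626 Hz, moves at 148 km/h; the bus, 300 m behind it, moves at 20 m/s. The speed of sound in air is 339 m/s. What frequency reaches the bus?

148 km/h = 41.11 m/s.
The bus is behind, so the racing car is moving away from it while the bus is moving toward the racing car.
Both move, so f' = f · (v + v_o)/(v + v_s).
f' = 1626 × (339 + 20)/(339 + 41.11) = 1626 × 359/380.11 ≈ 1536 Hz.

1536 Hz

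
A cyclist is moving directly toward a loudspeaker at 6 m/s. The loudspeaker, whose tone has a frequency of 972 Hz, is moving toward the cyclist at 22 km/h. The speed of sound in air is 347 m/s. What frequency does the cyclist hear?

22 km/h = 6.111 m/s.
Both move, so f' = f · (v + v_o)/(v − v_s).
f' = 972 × (347 + 6)/(347 − 6.111) = 972 × 353/340.89 ≈ 1007 Hz.

1007 Hz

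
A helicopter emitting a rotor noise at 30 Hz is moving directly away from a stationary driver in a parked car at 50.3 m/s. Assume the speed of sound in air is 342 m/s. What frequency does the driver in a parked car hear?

26.2 Hz

Moving source, stationary observer: f' = f · v/(v + v_s) since the source is receding.
f' = 30 × 342/(342 + 50.3) = 30 × 342/392.3 ≈ 26.2 Hz.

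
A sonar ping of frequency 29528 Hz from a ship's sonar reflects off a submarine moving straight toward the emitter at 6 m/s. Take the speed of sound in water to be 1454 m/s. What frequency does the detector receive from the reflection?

The submarine first receives the wave as a moving observer: f₁ = f₀ · (v + u)/v = 29528 × (1454 + 6)/1454 ≈ 29650 Hz.
On reflection it acts as a source moving toward the stationary detector: f₂ = f₁ · v/(v − u) = 29650 × 1454/1448 ≈ 29773 Hz.
Equivalently f₂ = f₀ · (v + u)/(v − u).

29773 Hz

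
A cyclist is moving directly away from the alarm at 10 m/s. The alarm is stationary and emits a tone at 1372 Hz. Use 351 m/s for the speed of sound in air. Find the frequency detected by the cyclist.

1333 Hz

Only the observer moves, away from the source, so f' = f · (v − v_o)/v.
f' = 1372 × (351 − 10)/351 = 1372 × 341/351 ≈ 1333 Hz.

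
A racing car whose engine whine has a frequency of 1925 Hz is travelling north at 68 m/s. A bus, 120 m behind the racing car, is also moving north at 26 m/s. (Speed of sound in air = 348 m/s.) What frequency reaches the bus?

1731 Hz

The bus is behind, so the racing car is moving away from it while the bus is moving toward the racing car.
Both move, so f' = f · (v + v_o)/(v + v_s).
f' = 1925 × (348 + 26)/(348 + 68) = 1925 × 374/416 ≈ 1731 Hz.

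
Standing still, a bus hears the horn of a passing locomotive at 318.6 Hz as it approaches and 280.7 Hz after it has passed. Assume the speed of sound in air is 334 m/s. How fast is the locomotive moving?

f₁/f₂ = (v + v_s)/(v − v_s), so v_s = v · (f₁ − f₂)/(f₁ + f₂).
v_s = 334 × (318.6 − 280.7)/(318.6 + 280.7) = 334 × 37.9/599.3 ≈ 21.1 m/s.

21.1 m/s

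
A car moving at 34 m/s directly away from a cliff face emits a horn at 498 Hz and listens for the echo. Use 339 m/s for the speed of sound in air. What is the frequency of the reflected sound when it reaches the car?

407 Hz

The cliff face receives the sound from a moving source: f₁ = f₀ · v/(v + v_e) = 498 × 339/373 ≈ 453 Hz.
On the return leg the car is a moving observer: f₂ = f₁ · (v − v_e)/v = 453 × 305/339 ≈ 407 Hz.
Equivalently f₂ = f₀ · (v − v_e)/(v + v_e).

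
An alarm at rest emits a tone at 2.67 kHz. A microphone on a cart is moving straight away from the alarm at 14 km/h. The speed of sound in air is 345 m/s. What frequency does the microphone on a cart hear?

2.64 kHz

14 km/h = 3.889 m/s.
Moving observer, stationary source: f' = f · (v − v_o)/v.
f' = 2.67 × (345 − 3.889)/345 = 2.67 × 341.11/345 ≈ 2.64 kHz.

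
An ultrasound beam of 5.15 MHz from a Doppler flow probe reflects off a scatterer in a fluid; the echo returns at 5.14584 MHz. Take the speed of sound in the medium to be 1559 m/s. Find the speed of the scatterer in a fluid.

Double Doppler shift off a moving reflector: f₂ = f₀ · (v + u)/(v − u) (u > 0 toward emitter).
Rearranging, u = v · (f₂ − f₀)/(f₂ + f₀) = 1559 × -0.00416/10.29584 ≈ -0.63 m/s.
So the scatterer in a fluid is moving at 0.63 m/s away from the emitter.

0.63 m/s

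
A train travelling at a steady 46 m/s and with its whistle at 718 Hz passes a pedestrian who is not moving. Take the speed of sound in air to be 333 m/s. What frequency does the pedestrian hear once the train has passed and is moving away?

631 Hz

Receding: f₂ = f · v/(v + v_s) = 718 × 333/379 ≈ 631 Hz.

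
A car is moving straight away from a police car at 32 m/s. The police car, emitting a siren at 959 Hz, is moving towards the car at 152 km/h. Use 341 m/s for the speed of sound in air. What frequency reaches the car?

992 Hz

152 km/h = 42.22 m/s.
Both move, so f' = f · (v − v_o)/(v − v_s).
f' = 959 × (341 − 32)/(341 − 42.22) = 959 × 309/298.78 ≈ 992 Hz.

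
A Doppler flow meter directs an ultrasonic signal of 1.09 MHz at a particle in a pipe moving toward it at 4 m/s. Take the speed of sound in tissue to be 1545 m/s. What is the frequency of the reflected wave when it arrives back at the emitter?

The particle in a pipe first receives the wave as a moving observer: f₁ = f₀ · (v + u)/v = 1.09 × (1545 + 4)/1545 ≈ 1.0928 MHz.
On reflection it acts as a source moving toward the stationary detector: f₂ = f₁ · v/(v − u) = 1.0928 × 1545/1541 ≈ 1.0957 MHz.

1.0957 MHz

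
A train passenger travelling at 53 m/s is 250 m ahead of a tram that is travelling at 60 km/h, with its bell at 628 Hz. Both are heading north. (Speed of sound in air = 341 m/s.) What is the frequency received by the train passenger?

60 km/h = 16.67 m/s.
The train passenger is ahead, so the tram is moving toward it while the train passenger is moving away from the tram.
Both move, so f' = f · (v − v_o)/(v − v_s).
f' = 628 × (341 − 53)/(341 − 16.67) = 628 × 288/324.33 ≈ 558 Hz.

558 Hz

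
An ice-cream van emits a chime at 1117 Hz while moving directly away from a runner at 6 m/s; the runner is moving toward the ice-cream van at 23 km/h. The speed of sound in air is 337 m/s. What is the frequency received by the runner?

23 km/h = 6.389 m/s.
General Doppler shift: f' = f · (v + v_o)/(v + v_s).
f' = 1117 × (337 + 6.389)/(337 + 6) = 1117 × 343.39/343 ≈ 1118 Hz.

1118 Hz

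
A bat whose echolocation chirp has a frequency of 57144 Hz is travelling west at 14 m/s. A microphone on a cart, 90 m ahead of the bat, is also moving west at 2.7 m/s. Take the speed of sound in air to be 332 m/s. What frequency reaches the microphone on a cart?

The microphone on a cart is ahead, so the bat is moving toward it while the microphone on a cart is moving away from the bat.
General Doppler shift: f' = f · (v − v_o)/(v − v_s).
f' = 57144 × (332 − 2.7)/(332 − 14) = 57144 × 329.3/318 ≈ 59175 Hz.

59175 Hz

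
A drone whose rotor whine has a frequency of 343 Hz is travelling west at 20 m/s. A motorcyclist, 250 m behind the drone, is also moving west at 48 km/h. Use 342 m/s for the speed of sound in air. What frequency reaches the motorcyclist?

48 km/h = 13.33 m/s.
The motorcyclist is behind, so the drone is moving away from it while the motorcyclist is moving toward the drone.
Both move, so f' = f · (v + v_o)/(v + v_s).
f' = 343 × (342 + 13.33)/(342 + 20) = 343 × 355.33/362 ≈ 337 Hz.

337 Hz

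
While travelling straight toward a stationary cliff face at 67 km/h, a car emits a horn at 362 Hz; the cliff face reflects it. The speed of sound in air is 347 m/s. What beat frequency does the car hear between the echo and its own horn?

67 km/h = 18.61 m/s.
The cliff face receives the sound from a moving source: f₁ = f₀ · v/(v − v_e) = 362 × 347/328.39 ≈ 382.5 Hz.
On the return leg the car is a moving observer: f₂ = f₁ · (v + v_e)/v = 382.5 × 365.61/347 ≈ 403.0 Hz.
Beat against the emitted tone: |f₂ − f₀| = 2v_e·f₀/(v − v_e) = 2 × 18.61 × 362/328.39 ≈ 41.0 Hz.

41.0 Hz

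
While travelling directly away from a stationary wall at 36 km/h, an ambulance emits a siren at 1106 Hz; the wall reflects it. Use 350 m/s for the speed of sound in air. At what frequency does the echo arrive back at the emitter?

1045 Hz

36 km/h = 10 m/s.
The wall receives the sound from a moving source: f₁ = f₀ · v/(v + v_e) = 1106 × 350/360 ≈ 1075 Hz.
On the return leg the ambulance is a moving observer: f₂ = f₁ · (v − v_e)/v = 1075 × 340/350 ≈ 1045 Hz.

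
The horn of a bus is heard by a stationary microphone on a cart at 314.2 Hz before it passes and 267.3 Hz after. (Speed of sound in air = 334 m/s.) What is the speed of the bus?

f₁/f₂ = (v + v_s)/(v − v_s), so v_s = v · (f₁ − f₂)/(f₁ + f₂).
v_s = 334 × (314.2 − 267.3)/(314.2 + 267.3) = 334 × 46.9/581.5 ≈ 27 m/s.

27 m/s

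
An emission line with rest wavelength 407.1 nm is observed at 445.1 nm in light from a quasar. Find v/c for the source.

λ'/λ₀ = 1.0933 > 1 (redshift), so the source is receding.
λ'/λ₀ = √((1 + β)/(1 − β)) for a receding source ⇒ β = (r² − 1)/(r² + 1) with r = λ'/λ₀.
β = (1.1954 − 1)/(1.1954 + 1) ≈ 0.089.

0.089c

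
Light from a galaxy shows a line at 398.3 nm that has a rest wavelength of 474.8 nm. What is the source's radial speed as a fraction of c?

λ'/λ₀ = 0.8389 < 1 (blueshift), so the source is approaching.
λ'/λ₀ = √((1 − β)/(1 + β)) for an approaching source ⇒ β = (1 − r²)/(1 + r²) with r = λ'/λ₀.
β = (1 − 0.7037)/(1 + 0.7037) ≈ 0.174.

0.174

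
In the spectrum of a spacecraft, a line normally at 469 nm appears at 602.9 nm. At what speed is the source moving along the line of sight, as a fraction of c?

0.246

λ'/λ₀ = 1.2855 > 1 (redshift), so the source is receding.
λ'/λ₀ = √((1 + β)/(1 − β)) for a receding source ⇒ β = (r² − 1)/(r² + 1) with r = λ'/λ₀.
β = (1.6525 − 1)/(1.6525 + 1) ≈ 0.246.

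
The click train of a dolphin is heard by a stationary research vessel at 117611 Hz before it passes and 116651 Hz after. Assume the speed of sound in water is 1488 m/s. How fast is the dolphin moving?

f₁/f₂ = (v + v_s)/(v − v_s), so v_s = v · (f₁ − f₂)/(f₁ + f₂).
v_s = 1488 × (117611 − 116651)/(117611 + 116651) = 1488 × 960/234262 ≈ 6.1 m/s.

6.1 m/s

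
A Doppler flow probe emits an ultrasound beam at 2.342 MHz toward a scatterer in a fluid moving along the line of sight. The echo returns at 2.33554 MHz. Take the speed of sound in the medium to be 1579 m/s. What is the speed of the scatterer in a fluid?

Double Doppler shift off a moving reflector: f₂ = f₀ · (v + u)/(v − u) (u > 0 toward emitter).
Rearranging, u = v · (f₂ − f₀)/(f₂ + f₀) = 1579 × -0.00646/4.67754 ≈ -2.18 m/s.
So the scatterer in a fluid is moving at 2.18 m/s away from the emitter.

2.18 m/s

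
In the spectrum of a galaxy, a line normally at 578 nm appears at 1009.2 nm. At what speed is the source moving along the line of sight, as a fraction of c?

λ'/λ₀ = 1.7460 > 1 (redshift), so the source is receding.
λ'/λ₀ = √((1 + β)/(1 − β)) for a receding source ⇒ β = (r² − 1)/(r² + 1) with r = λ'/λ₀.
β = (3.0486 − 1)/(3.0486 + 1) ≈ 0.506.

0.506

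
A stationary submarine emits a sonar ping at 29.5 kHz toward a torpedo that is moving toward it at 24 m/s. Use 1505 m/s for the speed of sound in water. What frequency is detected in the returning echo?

At the torpedo (a moving observer), f₁ = f₀ · (v + u)/v = 29.5 × 1529/1505 ≈ 30.0 kHz.
On reflection it acts as a source moving toward the stationary detector: f₂ = f₁ · v/(v − u) = 30.0 × 1505/1481 ≈ 30.5 kHz.
Equivalently f₂ = f₀ · (v + u)/(v − u).

30.5 kHz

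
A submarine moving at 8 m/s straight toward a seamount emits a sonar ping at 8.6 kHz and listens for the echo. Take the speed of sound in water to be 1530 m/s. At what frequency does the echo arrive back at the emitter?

8.69 kHz

The seamount receives the sound from a moving source: f₁ = f₀ · v/(v − v_e) = 8.6 × 1530/1522 ≈ 8.65 kHz.
On the return leg the submarine is a moving observer: f₂ = f₁ · (v + v_e)/v = 8.65 × 1538/1530 ≈ 8.69 kHz.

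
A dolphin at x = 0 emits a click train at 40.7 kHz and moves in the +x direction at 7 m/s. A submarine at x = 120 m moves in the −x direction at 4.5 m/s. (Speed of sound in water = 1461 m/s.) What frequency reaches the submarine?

41.0 kHz

The observer lies on the +x side, so the source is heading toward the observer and the observer is heading toward the source.
General Doppler shift: f' = f · (v + v_o)/(v − v_s).
f' = 40.7 × (1461 + 4.5)/(1461 − 7) = 40.7 × 1465.5/1454 ≈ 41.0 kHz.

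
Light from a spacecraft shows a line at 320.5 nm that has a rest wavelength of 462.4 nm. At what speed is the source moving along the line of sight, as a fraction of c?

0.351

λ'/λ₀ = 0.6931 < 1 (blueshift), so the source is approaching.
λ'/λ₀ = √((1 − β)/(1 + β)) for an approaching source ⇒ β = (1 − r²)/(1 + r²) with r = λ'/λ₀.
β = (1 − 0.4804)/(1 + 0.4804) ≈ 0.351.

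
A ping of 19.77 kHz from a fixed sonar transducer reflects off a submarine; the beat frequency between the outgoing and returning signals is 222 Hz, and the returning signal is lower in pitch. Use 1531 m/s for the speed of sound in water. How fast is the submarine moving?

Double Doppler shift off a moving reflector: f₂ = f₀ · (v + u)/(v − u) (u > 0 toward emitter).
Returning signal is lower, so f₂ = f₀ − Δf = 19770 − 222 = 19548 Hz.
Rearranging, u = v · (f₂ − f₀)/(f₂ + f₀) = 1531 × -222/39318 ≈ -8.6 m/s.
So the submarine is moving at 8.6 m/s away from the emitter.

8.6 m/s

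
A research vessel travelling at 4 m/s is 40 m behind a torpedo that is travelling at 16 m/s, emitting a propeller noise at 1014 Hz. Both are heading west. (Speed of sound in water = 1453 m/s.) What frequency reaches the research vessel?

1006 Hz

The research vessel is behind, so the torpedo is moving away from it while the research vessel is moving toward the torpedo.
General Doppler shift: f' = f · (v + v_o)/(v + v_s).
f' = 1014 × (1453 + 4)/(1453 + 16) = 1014 × 1457/1469 ≈ 1006 Hz.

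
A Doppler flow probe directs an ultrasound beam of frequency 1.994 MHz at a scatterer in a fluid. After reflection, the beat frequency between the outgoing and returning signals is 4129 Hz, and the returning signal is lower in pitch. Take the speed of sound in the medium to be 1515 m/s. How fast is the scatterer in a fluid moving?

Double Doppler shift off a moving reflector: f₂ = f₀ · (v + u)/(v − u) (u > 0 toward emitter).
Returning signal is lower, so f₂ = f₀ − Δf = 1994000 − 4129 = 1989871 Hz.
Rearranging, u = v · (f₂ − f₀)/(f₂ + f₀) = 1515 × -4129/3983871 ≈ -1.57 m/s.
So the scatterer in a fluid is moving at 1.57 m/s away from the emitter.

1.57 m/s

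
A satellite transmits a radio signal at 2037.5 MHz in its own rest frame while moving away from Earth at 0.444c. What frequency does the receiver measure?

Relativistic Doppler for frequency: f' = f₀ · √((1 − β)/(1 + β)).
f' = 2037.5 × √(0.5560/1.4440) = 2037.5 × 0.62052 ≈ 1264.3 MHz.

1264.3 MHz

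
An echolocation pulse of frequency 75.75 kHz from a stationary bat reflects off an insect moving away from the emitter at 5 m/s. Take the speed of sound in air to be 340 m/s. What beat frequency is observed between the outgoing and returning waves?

The insect first receives the wave as a moving observer: f₁ = f₀ · (v − u)/v = 75.75 × (340 − 5)/340 ≈ 74.64 kHz.
On reflection it acts as a source moving away from the stationary detector: f₂ = f₁ · v/(v + u) = 74.64 × 340/345 ≈ 73.55 kHz.
Equivalently f₂ = f₀ · (v − u)/(v + u).
Beat frequency (with f₀ = 75750 Hz): |f₂ − f₀| = 2u·f₀/(v + u) = 2 × 5 × 75750/345 ≈ 2196 Hz.

2196 Hz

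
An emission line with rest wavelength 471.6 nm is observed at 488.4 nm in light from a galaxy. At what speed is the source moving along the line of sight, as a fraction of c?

λ'/λ₀ = 1.0356 > 1 (redshift), so the source is receding.
λ'/λ₀ = √((1 + β)/(1 − β)) for a receding source ⇒ β = (r² − 1)/(r² + 1) with r = λ'/λ₀.
β = (1.0725 − 1)/(1.0725 + 1) ≈ 0.035.

0.035c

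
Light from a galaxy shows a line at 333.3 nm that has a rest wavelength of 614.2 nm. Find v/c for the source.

λ'/λ₀ = 0.5427 < 1 (blueshift), so the source is approaching.
λ'/λ₀ = √((1 − β)/(1 + β)) for an approaching source ⇒ β = (1 − r²)/(1 + r²) with r = λ'/λ₀.
β = (1 − 0.2945)/(1 + 0.2945) ≈ 0.545.

0.545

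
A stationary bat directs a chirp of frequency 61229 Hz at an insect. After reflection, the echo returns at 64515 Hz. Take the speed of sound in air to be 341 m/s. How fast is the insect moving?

8.9 m/s

Double Doppler shift off a moving reflector: f₂ = f₀ · (v + u)/(v − u) (u > 0 toward emitter).
Rearranging, u = v · (f₂ − f₀)/(f₂ + f₀) = 341 × 3286/125744 ≈ 8.9 m/s.
So the insect is moving at 8.9 m/s toward the emitter.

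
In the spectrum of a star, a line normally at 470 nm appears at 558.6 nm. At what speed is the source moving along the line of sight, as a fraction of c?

λ'/λ₀ = 1.1885 > 1 (redshift), so the source is receding.
λ'/λ₀ = √((1 + β)/(1 − β)) for a receding source ⇒ β = (r² − 1)/(r² + 1) with r = λ'/λ₀.
β = (1.4126 − 1)/(1.4126 + 1) ≈ 0.171.

0.171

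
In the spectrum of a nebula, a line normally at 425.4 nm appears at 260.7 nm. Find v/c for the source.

λ'/λ₀ = 0.6128 < 1 (blueshift), so the source is approaching.
λ'/λ₀ = √((1 − β)/(1 + β)) for an approaching source ⇒ β = (1 − r²)/(1 + r²) with r = λ'/λ₀.
β = (1 − 0.3756)/(1 + 0.3756) ≈ 0.454.

0.454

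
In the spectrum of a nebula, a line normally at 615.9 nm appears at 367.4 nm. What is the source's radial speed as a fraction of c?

0.475

λ'/λ₀ = 0.5965 < 1 (blueshift), so the source is approaching.
λ'/λ₀ = √((1 − β)/(1 + β)) for an approaching source ⇒ β = (1 − r²)/(1 + r²) with r = λ'/λ₀.
β = (1 − 0.3558)/(1 + 0.3558) ≈ 0.475.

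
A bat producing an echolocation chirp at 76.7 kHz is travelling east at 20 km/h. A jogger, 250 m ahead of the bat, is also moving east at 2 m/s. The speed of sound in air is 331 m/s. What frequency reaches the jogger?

20 km/h = 5.556 m/s.
The jogger is ahead, so the bat is moving toward it while the jogger is moving away from the bat.
General Doppler shift: f' = f · (v − v_o)/(v − v_s).
f' = 76.7 × (331 − 2)/(331 − 5.556) = 76.7 × 329/325.44 ≈ 77.5 kHz.

77.5 kHz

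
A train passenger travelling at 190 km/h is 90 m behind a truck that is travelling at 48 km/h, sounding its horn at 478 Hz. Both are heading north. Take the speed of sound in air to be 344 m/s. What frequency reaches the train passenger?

531 Hz

48 km/h = 13.33 m/s; 190 km/h = 52.78 m/s.
The train passenger is behind, so the truck is moving away from it while the train passenger is moving toward the truck.
With source receding and observer approaching, f' = f · (v + v_o)/(v + v_s).
f' = 478 × (344 + 52.78)/(344 + 13.33) = 478 × 396.78/357.33 ≈ 531 Hz.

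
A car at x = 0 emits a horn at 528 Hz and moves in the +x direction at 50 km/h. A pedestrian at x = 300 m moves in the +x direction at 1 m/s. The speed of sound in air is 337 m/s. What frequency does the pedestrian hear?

50 km/h = 13.89 m/s.
The observer lies on the +x side, so the source is heading toward the observer and the observer is heading away from the source.
Both move, so f' = f · (v − v_o)/(v − v_s).
f' = 528 × (337 − 1)/(337 − 13.89) = 528 × 336/323.11 ≈ 549 Hz.

549 Hz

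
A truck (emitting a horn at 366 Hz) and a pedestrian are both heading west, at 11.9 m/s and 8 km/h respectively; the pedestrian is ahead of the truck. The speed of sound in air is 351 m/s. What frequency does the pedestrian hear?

376 Hz

8 km/h = 2.222 m/s.
The pedestrian is ahead, so the truck is moving toward it while the pedestrian is moving away from the truck.
Both move, so f' = f · (v − v_o)/(v − v_s).
f' = 366 × (351 − 2.222)/(351 − 11.9) = 366 × 348.78/339.1 ≈ 376 Hz.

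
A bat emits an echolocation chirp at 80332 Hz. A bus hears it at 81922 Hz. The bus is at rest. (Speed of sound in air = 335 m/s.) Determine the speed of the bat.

6.5 m/s

f' > f, so the bat is approaching.
f' = f · v/(v − v_s) ⇒ v_s = v · |1 − f/f'|.
v_s = 335 × |1 − 80332/81922| = 335 × 0.01941 ≈ 6.5 m/s.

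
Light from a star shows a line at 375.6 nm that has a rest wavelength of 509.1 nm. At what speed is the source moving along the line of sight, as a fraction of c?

λ'/λ₀ = 0.7378 < 1 (blueshift), so the source is approaching.
λ'/λ₀ = √((1 − β)/(1 + β)) for an approaching source ⇒ β = (1 − r²)/(1 + r²) with r = λ'/λ₀.
β = (1 − 0.5443)/(1 + 0.5443) ≈ 0.295.

0.295c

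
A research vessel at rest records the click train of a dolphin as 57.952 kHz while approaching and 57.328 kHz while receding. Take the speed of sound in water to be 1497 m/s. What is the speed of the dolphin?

f₁/f₂ = (v + v_s)/(v − v_s), so v_s = v · (f₁ − f₂)/(f₁ + f₂).
v_s = 1497 × (57.952 − 57.328)/(57.952 + 57.328) = 1497 × 0.624/115.280 ≈ 8.1 m/s.

8.1 m/s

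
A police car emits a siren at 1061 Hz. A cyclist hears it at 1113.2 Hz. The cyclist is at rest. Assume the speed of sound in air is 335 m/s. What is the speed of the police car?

15.7 m/s

f' > f, so the police car is approaching.
f' = f · v/(v − v_s) ⇒ v_s = v · |1 − f/f'|.
v_s = 335 × |1 − 1061/1113.2| = 335 × 0.04689 ≈ 15.7 m/s.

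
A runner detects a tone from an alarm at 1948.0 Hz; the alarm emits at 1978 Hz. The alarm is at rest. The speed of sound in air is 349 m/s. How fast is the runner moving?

f' < f, so the runner is receding.
f' = f · (v − v_o)/v ⇒ v_o = v · |f'/f − 1|.
v_o = 349 × |1948.0/1978 − 1| = 349 × 0.01517 ≈ 5.3 m/s.

5.3 m/s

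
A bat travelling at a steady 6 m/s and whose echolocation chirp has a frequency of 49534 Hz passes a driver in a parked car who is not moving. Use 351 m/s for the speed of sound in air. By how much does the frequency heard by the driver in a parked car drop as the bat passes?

Approaching: f₁ = f · v/(v − v_s) = 49534 × 351/345 ≈ 50395 Hz.
Receding: f₂ = f · v/(v + v_s) = 49534 × 351/357 ≈ 48701 Hz.
Drop: f₁ − f₂ = 2f·v·v_s/(v² − v_s²) = 2 × 49534 × 351 × 6/(351² − 6²) ≈ 1694 Hz.

1694 Hz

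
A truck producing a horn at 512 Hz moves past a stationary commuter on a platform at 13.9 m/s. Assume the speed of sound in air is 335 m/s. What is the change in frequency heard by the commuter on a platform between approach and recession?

42.6 Hz

Approaching: f₁ = f · v/(v − v_s) = 512 × 335/321.1 ≈ 534.2 Hz.
Receding: f₂ = f · v/(v + v_s) = 512 × 335/348.9 ≈ 491.6 Hz.
Drop: f₁ − f₂ = 2f·v·v_s/(v² − v_s²) = 2 × 512 × 335 × 13.9/(335² − 13.9²) ≈ 42.6 Hz.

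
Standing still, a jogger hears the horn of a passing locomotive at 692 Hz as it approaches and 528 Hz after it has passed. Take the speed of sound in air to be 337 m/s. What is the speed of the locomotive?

f₁/f₂ = (v + v_s)/(v − v_s), so v_s = v · (f₁ − f₂)/(f₁ + f₂).
v_s = 337 × (692 − 528)/(692 + 528) = 337 × 164/1220 ≈ 45 m/s.

45 m/s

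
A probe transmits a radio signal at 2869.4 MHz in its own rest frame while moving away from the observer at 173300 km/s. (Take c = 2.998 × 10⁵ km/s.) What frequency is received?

β = v/c = 173300/299800 = 0.5781.
Relativistic Doppler for frequency: f' = f₀ · √((1 − β)/(1 + β)).
f' = 2869.4 × √(0.4219/1.5781) = 2869.4 × 0.51709 ≈ 1483.7 MHz.

1483.7 MHz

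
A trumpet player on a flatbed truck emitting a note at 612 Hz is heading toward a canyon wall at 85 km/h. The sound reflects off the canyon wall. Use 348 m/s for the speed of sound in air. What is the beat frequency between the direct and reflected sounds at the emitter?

89 Hz

85 km/h = 23.61 m/s.
The canyon wall receives the sound from a moving source: f₁ = f₀ · v/(v − v_e) = 612 × 348/324.39 ≈ 656.5 Hz.
On the return leg the trumpet player on a flatbed truck is a moving observer: f₂ = f₁ · (v + v_e)/v = 656.5 × 371.61/348 ≈ 701.1 Hz.
Equivalently f₂ = f₀ · (v + v_e)/(v − v_e).
Beat against the emitted tone: |f₂ − f₀| = 2v_e·f₀/(v − v_e) = 2 × 23.61 × 612/324.39 ≈ 89 Hz.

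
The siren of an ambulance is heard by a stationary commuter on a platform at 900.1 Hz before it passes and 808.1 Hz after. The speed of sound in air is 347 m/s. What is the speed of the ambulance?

18.7 m/s

f₁/f₂ = (v + v_s)/(v − v_s), so v_s = v · (f₁ − f₂)/(f₁ + f₂).
v_s = 347 × (900.1 − 808.1)/(900.1 + 808.1) = 347 × 92.0/1708.2 ≈ 18.7 m/s.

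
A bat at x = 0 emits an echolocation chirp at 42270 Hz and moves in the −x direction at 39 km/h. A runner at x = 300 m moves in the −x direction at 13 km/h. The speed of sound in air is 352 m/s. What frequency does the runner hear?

41429 Hz

39 km/h = 10.83 m/s; 13 km/h = 3.611 m/s.
The observer lies on the +x side, so the source is heading away from the observer and the observer is heading toward the source.
General Doppler shift: f' = f · (v + v_o)/(v + v_s).
f' = 42270 × (352 + 3.611)/(352 + 10.83) = 42270 × 355.61/362.83 ≈ 41429 Hz.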